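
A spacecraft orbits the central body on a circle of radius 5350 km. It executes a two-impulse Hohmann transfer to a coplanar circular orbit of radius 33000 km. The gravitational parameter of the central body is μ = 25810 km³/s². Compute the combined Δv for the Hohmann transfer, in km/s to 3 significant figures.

Semi-major axis of the transfer orbit: a_t = (5350 + 33000)/2 = 19175 km.
At r₁ the circular-orbit speed is v₁ = √(μ/r₁) = 2.196 km/s.
Transfer-orbit speed at r₁ (vis-viva equation): v_p = √[μ(2/r₁ − 1/a_t)] = 2.881 km/s.
First burn Δv₁ = |v_p − v₁| = 0.6850 km/s.
Circular speed at r₂: v₂ = √(μ/r₂) = 0.88438 km/s.
Transfer-orbit speed at r₂: v_a = √[μ(2/r₂ − 1/a_t)] = 0.46714 km/s.
Second burn Δv₂ = |v₂ − v_a| = 0.4172 km/s.
Δv = Δv₁ + Δv₂ = 0.6850 + 0.4172 = 1.102 km/s.

Δv = 1.10 km/s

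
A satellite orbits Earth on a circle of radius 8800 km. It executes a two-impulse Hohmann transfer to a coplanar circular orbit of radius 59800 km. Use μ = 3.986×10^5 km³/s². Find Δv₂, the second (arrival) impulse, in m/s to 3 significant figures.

Δv₂ = 1270 m/s

Transfer-ellipse semi-major axis a_t = (r₁ + r₂)/2 = (8800 + 59800)/2 = 34300 km.
On the circular orbit at r = 59800 km, v_c = √(μ/r) = 2.582 km/s.
Transfer-orbit speed at the same r (vis-viva, a = a_t): v_t = √[μ(2/r − 1/a_t)] = 1.308 km/s.
Δv₂ = |v_t − v_c| = |1.308 − 2.582| = 1.274 km/s.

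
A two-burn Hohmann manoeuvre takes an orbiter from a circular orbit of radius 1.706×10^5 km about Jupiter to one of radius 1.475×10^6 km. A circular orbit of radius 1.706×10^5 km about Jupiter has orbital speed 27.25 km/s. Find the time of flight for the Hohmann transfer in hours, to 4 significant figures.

t = 57.87 hours

From the circular-orbit relation v² = μ/r at r = 1.706×10^5 km: μ = v²r = (27.25)² × 1.706×10^5 = 1.26681×10^8 km³/s².
Transfer-ellipse semi-major axis a_t = (r₁ + r₂)/2 = (1.706×10^5 + 1.475×10^6)/2 = 8.228×10^5 km.
Half the transfer-orbit period gives t = π√(a_t³/μ) = 2.0832×10^5 s.
Converting: 2.0832×10^5 s ÷ 3600 s/hour = 57.87 hours.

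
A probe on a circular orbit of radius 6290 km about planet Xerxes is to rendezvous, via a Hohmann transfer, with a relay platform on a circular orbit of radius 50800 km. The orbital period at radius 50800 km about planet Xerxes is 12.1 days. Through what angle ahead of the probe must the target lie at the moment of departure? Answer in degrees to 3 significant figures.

φ = 104°

From Kepler's third law T² = 4π²r³/μ at r = 50800 km, T = 12.1 days = 12.1 × 86400 s = 1.04544×10^6 s: μ = 4π²r³/T² = 4735.36 km³/s².
Transfer-ellipse semi-major axis a_t = (r₁ + r₂)/2 = (6290 + 50800)/2 = 28545 km.
The half-period of the transfer ellipse is t = π√(a_t³/μ) = 2.2018×10^5 s.
The target's mean motion on its circular orbit is ω₂ = √(μ/r₂³) = 6.0101×10^-6 rad/s.
Angle swept by the target during transfer: ω₂·t = 1.3233 rad = 75.82°.
The probe traverses 180° on the transfer ellipse, so the target must lead by 180° − 75.82° = 104°.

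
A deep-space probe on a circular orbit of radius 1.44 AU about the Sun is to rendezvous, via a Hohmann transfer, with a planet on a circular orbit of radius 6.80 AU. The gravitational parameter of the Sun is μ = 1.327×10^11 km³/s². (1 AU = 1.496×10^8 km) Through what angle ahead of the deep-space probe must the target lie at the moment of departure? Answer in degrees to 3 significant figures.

φ = 95.1°

In km: r₁ = 1.44 × 1.496×10^8 = 2.15424×10^8 km; r₂ = 6.80 × 1.496×10^8 = 1.01728×10^9 km.
Semi-major axis of the transfer orbit: a_t = (2.15424×10^8 + 1.01728×10^9)/2 = 6.16352×10^8 km.
Transfer time t = π√(a_t³/μ) = 1.31965×10^8 s.
The target's mean motion on its circular orbit is ω₂ = √(μ/r₂³) = 1.12273×10^-8 rad/s.
Angle swept by the target during transfer: ω₂·t = 1.4816 rad = 84.89°.
Arrival is 180° from departure on the ellipse, so φ = 180° − 84.89° = 95.1°.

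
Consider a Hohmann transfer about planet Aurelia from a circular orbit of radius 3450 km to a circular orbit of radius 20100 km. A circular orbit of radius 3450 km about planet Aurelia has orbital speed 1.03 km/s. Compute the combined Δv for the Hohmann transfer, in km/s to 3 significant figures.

Δv = 0.511 km/s

From the circular-orbit relation v² = μ/r at r = 3450 km: μ = v²r = (1.03)² × 3450 = 3660.11 km³/s².
Semi-major axis of the transfer orbit: a_t = (3450 + 20100)/2 = 11775 km.
Circular speed at r₁: v₁ = √(μ/r₁) = √(3660.11/3450) = 1.03000 km/s.
On the transfer ellipse at r₁, v² = μ(2/r − 1/a) gives v_p = √[μ(2/r₁ − 1/a_t)] = 1.34572 km/s.
First burn Δv₁ = |v_p − v₁| = 0.31572 km/s.
At r₂, v₂ = √(μ/r₂) = 0.426726 km/s.
Transfer-orbit speed at r₂: v_a = √[μ(2/r₂ − 1/a_t)] = 0.230982 km/s.
Second burn Δv₂ = |v₂ − v_a| = 0.19574 km/s.
Total Δv = Δv₁ + Δv₂ = 0.5115 km/s.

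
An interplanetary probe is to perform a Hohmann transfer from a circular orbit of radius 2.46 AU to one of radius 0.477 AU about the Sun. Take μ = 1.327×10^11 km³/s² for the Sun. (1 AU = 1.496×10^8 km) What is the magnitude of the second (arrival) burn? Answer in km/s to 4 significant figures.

In km: r₁ = 2.46 × 1.496×10^8 = 3.68016×10^8 km; r₂ = 0.477 × 1.496×10^8 = 7.13592×10^7 km.
Transfer-ellipse semi-major axis a_t = (r₁ + r₂)/2 = (3.68016×10^8 + 7.13592×10^7)/2 = 2.196876×10^8 km.
Circular speed at r = 7.13592×10^7 km: v_c = √(μ/r) = 43.12 km/s.
Vis-viva on the transfer ellipse at r = 7.13592×10^7 km gives v_t = √[μ(2/r − 1/a_t)] = 55.81 km/s.
Δv₂ = |v_t − v_c| = |55.81 − 43.12| = 12.69 km/s.

Δv₂ = 12.69 km/s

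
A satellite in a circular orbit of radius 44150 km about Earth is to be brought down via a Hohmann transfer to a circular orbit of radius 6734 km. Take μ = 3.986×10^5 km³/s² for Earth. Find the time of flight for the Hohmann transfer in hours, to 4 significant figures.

t = 5.609 hours

Semi-major axis of the transfer orbit: a_t = (44150 + 6734)/2 = 25442 km.
Transfer time t = π√(a_t³/μ) = π√((25442)³ / 3.986×10^5) = 20193 s.
Converting: 20193 s ÷ 3600 s/hour = 5.609 hours.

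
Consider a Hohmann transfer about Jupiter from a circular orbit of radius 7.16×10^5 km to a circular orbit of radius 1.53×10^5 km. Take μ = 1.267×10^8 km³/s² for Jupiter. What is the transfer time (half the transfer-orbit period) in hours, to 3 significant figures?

t = 22.2 hours

Semi-major axis of the transfer orbit: a_t = (7.160×10^5 + 1.530×10^5)/2 = 4.345×10^5 km.
Transfer time t = π√(a_t³/μ) = π√((4.345×10^5)³ / 1.267×10^8) = 79940 s.
Converting: 79940 s ÷ 3600 s/hour = 22.2 hours.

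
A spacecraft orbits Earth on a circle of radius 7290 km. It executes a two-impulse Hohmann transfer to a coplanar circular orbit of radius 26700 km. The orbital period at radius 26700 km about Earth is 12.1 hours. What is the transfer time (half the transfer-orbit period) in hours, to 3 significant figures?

From Kepler's third law T² = 4π²r³/μ at r = 26700 km, T = 12.1 hours = 12.1 × 3600 s = 43560 s: μ = 4π²r³/T² = 3.96021×10^5 km³/s².
Transfer-ellipse semi-major axis a_t = (r₁ + r₂)/2 = (7290 + 26700)/2 = 16995 km.
By Kepler's third law the transfer-orbit period is T = 2π√(a_t³/μ), so t = T/2 = 11060 s.
Converting: 11060 s ÷ 3600 s/hour = 3.07 hours.

t = 3.07 hours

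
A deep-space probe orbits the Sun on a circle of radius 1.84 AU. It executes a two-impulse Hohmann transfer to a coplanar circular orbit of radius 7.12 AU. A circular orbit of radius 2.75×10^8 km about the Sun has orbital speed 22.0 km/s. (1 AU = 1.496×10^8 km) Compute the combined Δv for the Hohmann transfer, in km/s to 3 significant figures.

From the circular-orbit relation v² = μ/r at r = 2.75×10^8 km: μ = v²r = (22.0)² × 2.75×10^8 = 1.33100×10^11 km³/s².
In km: r₁ = 1.84 × 1.496×10^8 = 2.75264×10^8 km; r₂ = 7.12 × 1.496×10^8 = 1.065152×10^9 km.
The Hohmann ellipse has a_t = (r₁ + r₂)/2 = 6.70208×10^8 km.
Circular speed at r₁: v₁ = √(μ/r₁) = √(1.33100×10^11/2.75264×10^8) = 21.98945 km/s.
Transfer-orbit speed at r₁ (vis-viva): v_p = √[μ(2/r₁ − 1/a_t)] = 27.72141 km/s.
First burn Δv₁ = |v_p − v₁| = 5.73196 km/s.
At r₂, v₂ = √(μ/r₂) = 11.17849 km/s.
Transfer-orbit speed at r₂: v_a = √[μ(2/r₂ − 1/a_t)] = 7.163960 km/s.
Second burn Δv₂ = |v₂ − v_a| = 4.01453 km/s.
Total Δv = Δv₁ + Δv₂ = 9.746 km/s.

Δv = 9.75 km/s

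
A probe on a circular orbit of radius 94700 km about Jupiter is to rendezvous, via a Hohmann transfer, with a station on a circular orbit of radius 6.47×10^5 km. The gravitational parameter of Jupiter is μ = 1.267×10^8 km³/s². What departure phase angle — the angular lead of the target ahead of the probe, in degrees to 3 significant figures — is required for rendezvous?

φ = 102°

Transfer-ellipse semi-major axis a_t = (r₁ + r₂)/2 = (94700 + 6.470×10^5)/2 = 3.7085×10^5 km.
The half-period of the transfer ellipse is t = π√(a_t³/μ) = 63030 s.
The target's mean motion on its circular orbit is ω₂ = √(μ/r₂³) = 2.163×10^-5 rad/s.
Angle swept by the target during transfer: ω₂·t = 1.3633 rad = 78.11°.
The probe traverses 180° on the transfer ellipse, so the target must lead by 180° − 78.11° = 102°.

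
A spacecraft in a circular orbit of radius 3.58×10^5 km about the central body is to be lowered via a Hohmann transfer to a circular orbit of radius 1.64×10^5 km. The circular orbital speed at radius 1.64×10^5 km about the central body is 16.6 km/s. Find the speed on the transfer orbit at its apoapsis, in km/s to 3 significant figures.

v = 8.91 km/s

From the circular-orbit relation v² = μ/r at r = 1.64×10^5 km: μ = v²r = (16.6)² × 1.64×10^5 = 4.51918×10^7 km³/s².
Transfer-ellipse semi-major axis a_t = (r₁ + r₂)/2 = (3.580×10^5 + 1.640×10^5)/2 = 2.610×10^5 km.
At apoapsis, r = 3.580×10^5 km.
Applying v² = μ(2/r − 1/a_t): v = 8.906 km/s.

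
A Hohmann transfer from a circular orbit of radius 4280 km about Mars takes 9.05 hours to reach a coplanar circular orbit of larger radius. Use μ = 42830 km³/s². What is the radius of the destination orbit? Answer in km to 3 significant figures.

Transfer time t = 9.05 hours = 32580 s, and t = π√(a_t³/μ).
So a_t = (μ t²/π²)^(1/3) = (42830 × (32580)² / π²)^(1/3) = 16639 km.
Since a_t = (r₁ + r₂)/2, r₂ = 2a_t − r₁ = 2×16639 − 4280 = 28998 km.

r₂ = 29000 km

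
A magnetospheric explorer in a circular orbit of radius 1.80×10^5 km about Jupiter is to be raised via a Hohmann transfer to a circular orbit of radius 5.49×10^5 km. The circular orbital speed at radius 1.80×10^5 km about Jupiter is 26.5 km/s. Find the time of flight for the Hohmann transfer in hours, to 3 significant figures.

t = 17.1 hours

From the circular-orbit relation v² = μ/r at r = 1.80×10^5 km: μ = v²r = (26.5)² × 1.80×10^5 = 1.26405×10^8 km³/s².
Transfer-ellipse semi-major axis a_t = (r₁ + r₂)/2 = (1.800×10^5 + 5.490×10^5)/2 = 3.645×10^5 km.
Transfer time t = π√(a_t³/μ) = π√((3.645×10^5)³ / 1.26405×10^8) = 61490 s.
Converting: 61490 s ÷ 3600 s/hour = 17.1 hours.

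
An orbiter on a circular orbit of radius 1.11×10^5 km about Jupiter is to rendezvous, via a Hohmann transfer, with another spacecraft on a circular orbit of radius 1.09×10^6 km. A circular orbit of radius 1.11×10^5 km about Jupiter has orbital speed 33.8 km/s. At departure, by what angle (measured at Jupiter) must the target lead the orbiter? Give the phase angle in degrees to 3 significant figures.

φ = 106°

From the circular-orbit relation v² = μ/r at r = 1.11×10^5 km: μ = v²r = (33.8)² × 1.11×10^5 = 1.26811×10^8 km³/s².
Transfer-ellipse semi-major axis a_t = (r₁ + r₂)/2 = (1.110×10^5 + 1.090×10^6)/2 = 6.005×10^5 km.
The half-period of the transfer ellipse is t = π√(a_t³/μ) = 1.2982×10^5 s.
Target angular speed ω₂ = √(μ/r₂³) = 9.8955×10^-6 rad/s.
Angle swept by the target during transfer: ω₂·t = 1.2846 rad = 73.60°.
Arrival is 180° from departure on the ellipse, so φ = 180° − 73.60° = 106°.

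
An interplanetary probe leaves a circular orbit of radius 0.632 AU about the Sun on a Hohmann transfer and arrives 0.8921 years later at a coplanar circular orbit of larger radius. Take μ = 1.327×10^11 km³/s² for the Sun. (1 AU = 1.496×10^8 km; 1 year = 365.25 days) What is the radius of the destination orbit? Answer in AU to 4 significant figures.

In km: r₁ = 0.632 × 1.496×10^8 = 9.45472×10^7 km.
Transfer time t = 0.8921 years × 365.25 × 86400 s = 2.815253496×10^7 s, and t = π√(a_t³/μ).
So a_t = (μ t²/π²)^(1/3) = (1.327×10^11 × (2.815253496×10^7)² / π²)^(1/3) = 2.2006×10^8 km.
Since a_t = (r₁ + r₂)/2, r₂ = 2a_t − r₁ = 2×2.2006×10^8 − 9.45472×10^7 = 3.455728×10^8 km.
In AU: r₂ = 3.455728×10^8 / 1.496×10^8 = 2.310 AU.

r₂ = 2.310 AU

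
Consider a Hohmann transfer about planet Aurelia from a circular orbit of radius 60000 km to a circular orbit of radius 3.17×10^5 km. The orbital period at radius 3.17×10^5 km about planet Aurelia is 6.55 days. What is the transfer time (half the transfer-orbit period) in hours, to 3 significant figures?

t = 36.0 hours

From Kepler's third law T² = 4π²r³/μ at r = 3.17×10^5 km, T = 6.55 days = 6.55 × 86400 s = 5.6592×10^5 s: μ = 4π²r³/T² = 3.92670×10^6 km³/s².
Transfer-ellipse semi-major axis a_t = (r₁ + r₂)/2 = (60000 + 3.170×10^5)/2 = 1.885×10^5 km.
Transfer time t = π√(a_t³/μ) = π√((1.885×10^5)³ / 3.92670×10^6) = 1.297×10^5 s.
Converting: 1.297×10^5 s ÷ 3600 s/hour = 36.0 hours.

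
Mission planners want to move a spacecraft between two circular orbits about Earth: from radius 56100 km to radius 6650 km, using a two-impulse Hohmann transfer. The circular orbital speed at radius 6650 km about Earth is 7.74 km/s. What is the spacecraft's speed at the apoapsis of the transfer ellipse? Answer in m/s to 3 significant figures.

v = 1230 m/s

From the circular-orbit relation v² = μ/r at r = 6650 km: μ = v²r = (7.74)² × 6650 = 3.98386×10^5 km³/s².
Semi-major axis of the transfer orbit: a_t = (56100 + 6650)/2 = 31375 km.
At apoapsis, r = 56100 km.
Applying v² = μ(2/r − 1/a_t): v = 1.227 km/s.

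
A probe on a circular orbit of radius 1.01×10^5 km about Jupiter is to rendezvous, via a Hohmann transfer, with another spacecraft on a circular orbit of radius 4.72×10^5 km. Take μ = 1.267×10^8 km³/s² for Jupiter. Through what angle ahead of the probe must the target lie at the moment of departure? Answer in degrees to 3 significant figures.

Transfer-ellipse semi-major axis a_t = (r₁ + r₂)/2 = (1.010×10^5 + 4.720×10^5)/2 = 2.865×10^5 km.
Transfer time t = π√(a_t³/μ) = 42800 s.
The target's mean motion on its circular orbit is ω₂ = √(μ/r₂³) = 3.4712×10^-5 rad/s.
Angle swept by the target during transfer: ω₂·t = 1.4857 rad = 85.12°.
Arrival is 180° from departure on the ellipse, so φ = 180° − 85.12° = 94.9°.

φ = 94.9°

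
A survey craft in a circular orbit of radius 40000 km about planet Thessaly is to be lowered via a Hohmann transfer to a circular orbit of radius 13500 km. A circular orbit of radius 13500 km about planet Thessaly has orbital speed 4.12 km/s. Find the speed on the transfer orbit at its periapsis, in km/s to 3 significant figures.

v = 5.04 km/s

From the circular-orbit relation v² = μ/r at r = 13500 km: μ = v²r = (4.12)² × 13500 = 2.29154×10^5 km³/s².
Transfer-ellipse semi-major axis a_t = (r₁ + r₂)/2 = (40000 + 13500)/2 = 26750 km.
At periapsis, r = 13500 km.
Applying v² = μ(2/r − 1/a_t): v = 5.038 km/s.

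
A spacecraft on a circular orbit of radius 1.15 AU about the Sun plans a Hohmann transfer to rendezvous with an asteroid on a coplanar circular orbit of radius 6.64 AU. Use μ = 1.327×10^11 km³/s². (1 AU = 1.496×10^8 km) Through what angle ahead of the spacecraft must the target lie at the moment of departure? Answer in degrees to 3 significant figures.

φ = 99.1°

In km: r₁ = 1.15 × 1.496×10^8 = 1.7204×10^8 km; r₂ = 6.64 × 1.496×10^8 = 9.93344×10^8 km.
The Hohmann ellipse has a_t = (r₁ + r₂)/2 = 5.82692×10^8 km.
Transfer time t = π√(a_t³/μ) = 1.2130×10^8 s.
The target's mean motion on its circular orbit is ω₂ = √(μ/r₂³) = 1.1636×10^-8 rad/s.
Angle swept by the target during transfer: ω₂·t = 1.4114 rad = 80.87°.
The spacecraft traverses 180° on the transfer ellipse, so the target must lead by 180° − 80.87° = 99.1°.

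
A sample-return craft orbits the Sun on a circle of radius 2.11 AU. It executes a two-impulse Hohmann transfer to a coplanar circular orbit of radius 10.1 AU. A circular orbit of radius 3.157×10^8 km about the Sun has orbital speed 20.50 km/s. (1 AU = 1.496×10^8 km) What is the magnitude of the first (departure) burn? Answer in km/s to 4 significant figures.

From the circular-orbit relation v² = μ/r at r = 3.157×10^8 km: μ = v²r = (20.50)² × 3.157×10^8 = 1.32673×10^11 km³/s².
In km: r₁ = 2.11 × 1.496×10^8 = 3.15656×10^8 km; r₂ = 10.1 × 1.496×10^8 = 1.51096×10^9 km.
Semi-major axis of the transfer orbit: a_t = (3.15656×10^8 + 1.51096×10^9)/2 = 9.13308×10^8 km.
Circular speed at r = 3.15656×10^8 km: v_c = √(μ/r) = 20.5014 km/s.
Transfer-orbit speed at the same r (vis-viva, a = a_t): v_t = √[μ(2/r − 1/a_t)] = 26.3695 km/s.
Δv₁ = |v_t − v_c| = |26.3695 − 20.5014| = 5.868 km/s.

Δv₁ = 5.868 km/s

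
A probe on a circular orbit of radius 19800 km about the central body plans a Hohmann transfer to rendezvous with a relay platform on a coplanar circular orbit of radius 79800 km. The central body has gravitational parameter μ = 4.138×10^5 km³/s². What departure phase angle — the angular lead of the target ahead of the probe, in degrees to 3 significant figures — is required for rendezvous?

Transfer-ellipse semi-major axis a_t = (r₁ + r₂)/2 = (19800 + 79800)/2 = 49800 km.
The half-period of the transfer ellipse is t = π√(a_t³/μ) = 54275 s.
Target angular speed ω₂ = √(μ/r₂³) = 2.8536×10^-5 rad/s.
Angle swept by the target during transfer: ω₂·t = 1.5488 rad = 88.74°.
The probe traverses 180° on the transfer ellipse, so the target must lead by 180° − 88.74° = 91.3°.

φ = 91.3°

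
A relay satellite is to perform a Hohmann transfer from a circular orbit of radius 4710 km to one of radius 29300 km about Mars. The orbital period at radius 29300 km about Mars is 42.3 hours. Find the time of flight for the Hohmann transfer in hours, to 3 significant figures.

From Kepler's third law T² = 4π²r³/μ at r = 29300 km, T = 42.3 hours = 42.3 × 3600 s = 1.5228×10^5 s: μ = 4π²r³/T² = 42823.0 km³/s².
Transfer-ellipse semi-major axis a_t = (r₁ + r₂)/2 = (4710 + 29300)/2 = 17005 km.
Half the transfer-orbit period gives t = π√(a_t³/μ) = 33660 s.
Converting: 33660 s ÷ 3600 s/hour = 9.35 hours.

t = 9.35 hours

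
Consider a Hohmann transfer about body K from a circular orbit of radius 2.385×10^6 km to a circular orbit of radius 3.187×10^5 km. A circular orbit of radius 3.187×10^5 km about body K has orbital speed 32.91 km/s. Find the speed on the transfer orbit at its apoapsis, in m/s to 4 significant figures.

v = 5841 m/s

From the circular-orbit relation v² = μ/r at r = 3.187×10^5 km: μ = v²r = (32.91)² × 3.187×10^5 = 3.45174×10^8 km³/s².
The Hohmann ellipse has a_t = (r₁ + r₂)/2 = 1.35185×10^6 km.
At apoapsis, r = 2.385×10^6 km.
Vis-viva: v = √[μ(2/r − 1/a_t)] = √[3.45174×10^8 × (2/2.385×10^6 − 1/1.35185×10^6)] = 5.841 km/s.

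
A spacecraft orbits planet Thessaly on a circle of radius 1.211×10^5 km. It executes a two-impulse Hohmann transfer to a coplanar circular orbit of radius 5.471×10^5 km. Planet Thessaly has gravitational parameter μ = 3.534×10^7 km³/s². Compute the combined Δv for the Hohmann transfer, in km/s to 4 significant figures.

Transfer-ellipse semi-major axis a_t = (r₁ + r₂)/2 = (1.211×10^5 + 5.471×10^5)/2 = 3.341×10^5 km.
Circular speed at r₁: v₁ = √(μ/r₁) = √(3.534×10^7/1.211×10^5) = 17.0829 km/s.
On the transfer ellipse at r₁, v² = μ(2/r − 1/a) gives v_p = √[μ(2/r₁ − 1/a_t)] = 21.8603 km/s.
First burn Δv₁ = |v_p − v₁| = 4.7774 km/s.
At r₂, v₂ = √(μ/r₂) = 8.037110 km/s.
Transfer-orbit speed at r₂: v_a = √[μ(2/r₂ − 1/a_t)] = 4.838756 km/s.
Second burn Δv₂ = |v₂ − v_a| = 3.1984 km/s.
Total Δv = Δv₁ + Δv₂ = 7.976 km/s.

Δv = 7.976 km/s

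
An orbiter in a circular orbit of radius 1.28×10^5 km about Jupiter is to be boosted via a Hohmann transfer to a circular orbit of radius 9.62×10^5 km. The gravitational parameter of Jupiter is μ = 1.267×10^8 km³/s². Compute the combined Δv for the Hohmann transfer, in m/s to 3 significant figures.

Δv = 16300 m/s

The Hohmann ellipse has a_t = (r₁ + r₂)/2 = 5.450×10^5 km.
Circular speed at r₁: v₁ = √(μ/r₁) = √(1.267×10^8/1.280×10^5) = 31.462 km/s.
On the transfer ellipse at r₁, vis-viva equation gives v_p = √[μ(2/r₁ − 1/a_t)] = 41.800 km/s.
First burn Δv₁ = |v_p − v₁| = 10.338 km/s.
Circular speed at r₂: v₂ = √(μ/r₂) = 11.4763 km/s.
Transfer-orbit speed at r₂: v_a = √[μ(2/r₂ − 1/a_t)] = 5.56170 km/s.
Second burn Δv₂ = |v₂ − v_a| = 5.9146 km/s.
Total Δv = Δv₁ + Δv₂ = 16.25 km/s.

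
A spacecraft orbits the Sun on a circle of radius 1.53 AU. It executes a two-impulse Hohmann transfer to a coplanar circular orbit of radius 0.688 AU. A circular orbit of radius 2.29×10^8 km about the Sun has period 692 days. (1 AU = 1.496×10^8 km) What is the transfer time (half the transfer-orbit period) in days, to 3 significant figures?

From Kepler's third law T² = 4π²r³/μ at r = 2.29×10^8 km, T = 692 days = 692 × 86400 s = 5.97888×10^7 s: μ = 4π²r³/T² = 1.32625×10^11 km³/s².
In km: r₁ = 1.53 × 1.496×10^8 = 2.28888×10^8 km; r₂ = 0.688 × 1.496×10^8 = 1.029248×10^8 km.
The Hohmann ellipse has a_t = (r₁ + r₂)/2 = 1.659064×10^8 km.
Half the transfer-orbit period gives t = π√(a_t³/μ) = 1.843×10^7 s.
Converting: 1.843×10^7 s ÷ 86400 s/day = 213 days.

t = 213 days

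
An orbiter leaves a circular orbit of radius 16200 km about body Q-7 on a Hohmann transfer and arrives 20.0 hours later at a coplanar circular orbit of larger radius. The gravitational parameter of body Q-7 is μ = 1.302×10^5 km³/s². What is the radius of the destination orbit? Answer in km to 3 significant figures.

Transfer time t = 20.0 hours = 72000 s, and t = π√(a_t³/μ).
So a_t = (μ t²/π²)^(1/3) = (1.302×10^5 × (72000)² / π²)^(1/3) = 40894 km.
Since a_t = (r₁ + r₂)/2, r₂ = 2a_t − r₁ = 2×40894 − 16200 = 65588 km.

r₂ = 65600 km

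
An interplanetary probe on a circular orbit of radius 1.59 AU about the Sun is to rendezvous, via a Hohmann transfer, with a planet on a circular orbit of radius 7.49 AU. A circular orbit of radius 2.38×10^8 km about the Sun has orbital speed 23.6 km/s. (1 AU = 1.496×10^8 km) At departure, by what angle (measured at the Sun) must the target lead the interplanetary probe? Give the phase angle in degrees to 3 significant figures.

From the circular-orbit relation v² = μ/r at r = 2.38×10^8 km: μ = v²r = (23.6)² × 2.38×10^8 = 1.32556×10^11 km³/s².
In km: r₁ = 1.59 × 1.496×10^8 = 2.37864×10^8 km; r₂ = 7.49 × 1.496×10^8 = 1.120504×10^9 km.
The Hohmann ellipse has a_t = (r₁ + r₂)/2 = 6.79184×10^8 km.
Transfer time t = π√(a_t³/μ) = 1.527322×10^8 s.
Target angular speed ω₂ = √(μ/r₂³) = 9.706896×10^-9 rad/s.
Angle swept by the target during transfer: ω₂·t = 1.48256 rad = 84.94°.
The interplanetary probe traverses 180° on the transfer ellipse, so the target must lead by 180° − 84.94° = 95.1°.

φ = 95.1°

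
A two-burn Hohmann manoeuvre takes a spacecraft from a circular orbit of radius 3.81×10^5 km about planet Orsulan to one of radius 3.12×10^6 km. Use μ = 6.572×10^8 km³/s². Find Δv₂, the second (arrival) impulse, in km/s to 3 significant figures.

Δv₂ = 7.74 km/s

Semi-major axis of the transfer orbit: a_t = (3.810×10^5 + 3.120×10^6)/2 = 1.7505×10^6 km.
On the circular orbit at r = 3.120×10^6 km, v_c = √(μ/r) = 14.513 km/s.
Transfer-orbit speed at the same r (vis-viva, a = a_t): v_t = √[μ(2/r − 1/a_t)] = 6.7710 km/s.
Δv₂ = |v_t − v_c| = |6.7710 − 14.513| = 7.742 km/s.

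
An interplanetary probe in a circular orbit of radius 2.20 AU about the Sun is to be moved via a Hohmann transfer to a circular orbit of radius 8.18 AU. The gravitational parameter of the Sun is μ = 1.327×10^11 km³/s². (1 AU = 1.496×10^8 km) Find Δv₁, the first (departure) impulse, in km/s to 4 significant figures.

In km: r₁ = 2.20 × 1.496×10^8 = 3.2912×10^8 km; r₂ = 8.18 × 1.496×10^8 = 1.223728×10^9 km.
The Hohmann ellipse has a_t = (r₁ + r₂)/2 = 7.76424×10^8 km.
Circular speed at r = 3.2912×10^8 km: v_c = √(μ/r) = 20.080 km/s.
Transfer-orbit speed at the same r (vis-viva, a = a_t): v_t = √[μ(2/r − 1/a_t)] = 25.209 km/s.
Δv₁ = |v_t − v_c| = |25.209 − 20.080| = 5.129 km/s.

Δv₁ = 5.129 km/s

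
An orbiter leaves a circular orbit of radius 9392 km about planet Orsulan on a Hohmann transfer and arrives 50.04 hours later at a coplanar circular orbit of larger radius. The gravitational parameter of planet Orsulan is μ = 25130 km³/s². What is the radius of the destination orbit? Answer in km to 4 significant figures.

Transfer time t = 50.04 hours = 1.80144×10^5 s, and t = π√(a_t³/μ).
So a_t = (μ t²/π²)^(1/3) = (25130 × (1.80144×10^5)² / π²)^(1/3) = 43556 km.
Since a_t = (r₁ + r₂)/2, r₂ = 2a_t − r₁ = 2×43556 − 9392 = 77720 km.

r₂ = 77720 km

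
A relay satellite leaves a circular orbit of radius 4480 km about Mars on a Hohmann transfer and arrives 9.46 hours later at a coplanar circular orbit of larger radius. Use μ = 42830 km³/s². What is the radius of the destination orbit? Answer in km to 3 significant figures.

Transfer time t = 9.46 hours = 34056 s, and t = π√(a_t³/μ).
So a_t = (μ t²/π²)^(1/3) = (42830 × (34056)² / π²)^(1/3) = 17137 km.
Since a_t = (r₁ + r₂)/2, r₂ = 2a_t − r₁ = 2×17137 − 4480 = 29794 km.

r₂ = 29800 km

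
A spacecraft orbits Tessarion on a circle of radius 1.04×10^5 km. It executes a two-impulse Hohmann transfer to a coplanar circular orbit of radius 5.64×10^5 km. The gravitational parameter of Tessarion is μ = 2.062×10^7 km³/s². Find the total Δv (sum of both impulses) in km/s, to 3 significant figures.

The Hohmann ellipse has a_t = (r₁ + r₂)/2 = 3.340×10^5 km.
At r₁ the circular-orbit speed is v₁ = √(μ/r₁) = 14.081 km/s.
On the transfer ellipse at r₁, v² = μ(2/r − 1/a) gives v_p = √[μ(2/r₁ − 1/a_t)] = 18.298 km/s.
First burn Δv₁ = |v_p − v₁| = 4.217 km/s.
At r₂, v₂ = √(μ/r₂) = 6.04651 km/s.
Transfer-orbit speed at r₂: v_a = √[μ(2/r₂ − 1/a_t)] = 3.37402 km/s.
Second burn Δv₂ = |v₂ − v_a| = 2.672 km/s.
Δv = Δv₁ + Δv₂ = 4.217 + 2.672 = 6.889 km/s.

Δv = 6.89 km/s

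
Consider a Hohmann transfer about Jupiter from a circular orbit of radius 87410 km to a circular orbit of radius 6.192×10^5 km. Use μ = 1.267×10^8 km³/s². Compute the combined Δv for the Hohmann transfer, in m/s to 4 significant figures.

The Hohmann ellipse has a_t = (r₁ + r₂)/2 = 3.53305×10^5 km.
At r₁ the circular-orbit speed is v₁ = √(μ/r₁) = 38.07 km/s.
Transfer-orbit speed at r₁ (v² = μ(2/r − 1/a)): v_p = √[μ(2/r₁ − 1/a_t)] = 50.40 km/s.
First burn Δv₁ = |v_p − v₁| = 12.33 km/s.
At r₂, v₂ = √(μ/r₂) = 14.3045 km/s.
Transfer-orbit speed at r₂: v_a = √[μ(2/r₂ − 1/a_t)] = 7.11506 km/s.
Second burn Δv₂ = |v₂ − v_a| = 7.189 km/s.
Total Δv = Δv₁ + Δv₂ = 19.52 km/s.

Δv = 19520 m/s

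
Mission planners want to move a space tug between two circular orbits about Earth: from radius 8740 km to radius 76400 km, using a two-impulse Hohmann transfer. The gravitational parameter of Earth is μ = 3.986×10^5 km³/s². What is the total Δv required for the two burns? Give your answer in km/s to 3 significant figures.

Δv = 3.54 km/s

The Hohmann ellipse has a_t = (r₁ + r₂)/2 = 42570 km.
Circular speed at r₁: v₁ = √(μ/r₁) = √(3.986×10^5/8740) = 6.753 km/s.
On the transfer ellipse at r₁, v² = μ(2/r − 1/a) gives v_p = √[μ(2/r₁ − 1/a_t)] = 9.047 km/s.
First burn Δv₁ = |v_p − v₁| = 2.294 km/s.
Circular speed at r₂: v₂ = √(μ/r₂) = 2.284 km/s.
Transfer-orbit speed at r₂: v_a = √[μ(2/r₂ − 1/a_t)] = 1.035 km/s.
Second burn Δv₂ = |v₂ − v_a| = 1.249 km/s.
Δv = Δv₁ + Δv₂ = 2.294 + 1.249 = 3.543 km/s.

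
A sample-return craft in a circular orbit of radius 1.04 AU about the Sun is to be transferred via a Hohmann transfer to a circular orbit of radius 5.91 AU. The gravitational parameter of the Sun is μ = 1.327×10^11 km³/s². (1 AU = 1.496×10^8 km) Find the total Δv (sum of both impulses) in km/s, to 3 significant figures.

Δv = 14.4 km/s

In km: r₁ = 1.04 × 1.496×10^8 = 1.55584×10^8 km; r₂ = 5.91 × 1.496×10^8 = 8.84136×10^8 km.
Transfer-ellipse semi-major axis a_t = (r₁ + r₂)/2 = (1.55584×10^8 + 8.84136×10^8)/2 = 5.1986×10^8 km.
At r₁ the circular-orbit speed is v₁ = √(μ/r₁) = 29.2047 km/s.
Transfer-orbit speed at r₁ (v² = μ(2/r − 1/a)): v_p = √[μ(2/r₁ − 1/a_t)] = 38.0863 km/s.
First burn Δv₁ = |v_p − v₁| = 8.882 km/s.
Circular speed at r₂: v₂ = √(μ/r₂) = 12.251 km/s.
Transfer-orbit speed at r₂: v_a = √[μ(2/r₂ − 1/a_t)] = 6.7022 km/s.
Second burn Δv₂ = |v₂ − v_a| = 5.549 km/s.
Δv = Δv₁ + Δv₂ = 8.882 + 5.549 = 14.43 km/s.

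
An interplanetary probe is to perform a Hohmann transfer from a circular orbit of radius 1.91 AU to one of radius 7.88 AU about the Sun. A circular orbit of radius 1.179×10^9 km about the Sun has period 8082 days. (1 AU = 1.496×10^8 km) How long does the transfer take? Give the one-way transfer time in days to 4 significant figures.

From Kepler's third law T² = 4π²r³/μ at r = 1.179×10^9 km, T = 8082 days = 8082 × 86400 s = 6.982848×10^8 s: μ = 4π²r³/T² = 1.32689×10^11 km³/s².
In km: r₁ = 1.91 × 1.496×10^8 = 2.85736×10^8 km; r₂ = 7.88 × 1.496×10^8 = 1.178848×10^9 km.
Transfer-ellipse semi-major axis a_t = (r₁ + r₂)/2 = (2.85736×10^8 + 1.178848×10^9)/2 = 7.32292×10^8 km.
Half the transfer-orbit period gives t = π√(a_t³/μ) = 1.709×10^8 s.
Converting: 1.709×10^8 s ÷ 86400 s/day = 1978 days.

t = 1978 days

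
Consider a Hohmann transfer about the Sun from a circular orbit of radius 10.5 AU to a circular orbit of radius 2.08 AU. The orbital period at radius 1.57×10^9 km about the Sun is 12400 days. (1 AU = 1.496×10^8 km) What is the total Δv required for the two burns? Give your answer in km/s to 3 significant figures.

Δv = 9.95 km/s

From Kepler's third law T² = 4π²r³/μ at r = 1.57×10^9 km, T = 12400 days = 12400 × 86400 s = 1.07136×10^9 s: μ = 4π²r³/T² = 1.33103×10^11 km³/s².
In km: r₁ = 10.5 × 1.496×10^8 = 1.5708×10^9 km; r₂ = 2.08 × 1.496×10^8 = 3.11168×10^8 km.
Semi-major axis of the transfer orbit: a_t = (1.5708×10^9 + 3.11168×10^8)/2 = 9.40984×10^8 km.
At r₁ the circular-orbit speed is v₁ = √(μ/r₁) = 9.2052 km/s.
On the transfer ellipse at r₁, v² = μ(2/r − 1/a) gives v_a = √[μ(2/r₁ − 1/a_t)] = 5.2935 km/s.
First burn Δv₁ = |v_a − v₁| = 3.9117 km/s.
Circular speed at r₂: v₂ = √(μ/r₂) = 20.6822 km/s.
Transfer-orbit speed at r₂: v_p = √[μ(2/r₂ − 1/a_t)] = 26.7218 km/s.
Second burn Δv₂ = |v₂ − v_p| = 6.0396 km/s.
Total Δv = Δv₁ + Δv₂ = 9.951 km/s.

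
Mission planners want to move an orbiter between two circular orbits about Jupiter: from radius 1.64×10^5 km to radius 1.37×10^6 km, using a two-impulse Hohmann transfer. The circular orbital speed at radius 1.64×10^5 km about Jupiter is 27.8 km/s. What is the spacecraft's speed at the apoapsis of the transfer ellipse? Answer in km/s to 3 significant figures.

From the circular-orbit relation v² = μ/r at r = 1.64×10^5 km: μ = v²r = (27.8)² × 1.64×10^5 = 1.26746×10^8 km³/s².
Semi-major axis of the transfer orbit: a_t = (1.640×10^5 + 1.370×10^6)/2 = 7.670×10^5 km.
At apoapsis, r = 1.370×10^6 km.
Vis-viva: v = √[μ(2/r − 1/a_t)] = √[1.26746×10^8 × (2/1.370×10^6 − 1/7.670×10^5)] = 4.448 km/s.

v = 4.45 km/s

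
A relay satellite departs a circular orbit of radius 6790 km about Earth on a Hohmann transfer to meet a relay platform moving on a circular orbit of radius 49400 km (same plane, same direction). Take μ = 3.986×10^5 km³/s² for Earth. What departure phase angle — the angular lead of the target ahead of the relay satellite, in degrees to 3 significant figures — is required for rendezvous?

Semi-major axis of the transfer orbit: a_t = (6790 + 49400)/2 = 28095 km.
Transfer time t = π√(a_t³/μ) = 23433 s.
Target angular speed ω₂ = √(μ/r₂³) = 5.7501×10^-5 rad/s.
Angle swept by the target during transfer: ω₂·t = 1.3474 rad = 77.20°.
Arrival is 180° from departure on the ellipse, so φ = 180° − 77.20° = 103°.

φ = 103°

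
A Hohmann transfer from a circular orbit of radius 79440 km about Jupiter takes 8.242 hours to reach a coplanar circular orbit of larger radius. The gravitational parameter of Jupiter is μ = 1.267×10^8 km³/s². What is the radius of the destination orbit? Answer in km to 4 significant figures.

Transfer time t = 8.242 hours = 29671.2 s, and t = π√(a_t³/μ).
So a_t = (μ t²/π²)^(1/3) = (1.267×10^8 × (29671.2)² / π²)^(1/3) = 2.2441×10^5 km.
Since a_t = (r₁ + r₂)/2, r₂ = 2a_t − r₁ = 2×2.2441×10^5 − 79440 = 3.6938×10^5 km.

r₂ = 3.694×10^5 km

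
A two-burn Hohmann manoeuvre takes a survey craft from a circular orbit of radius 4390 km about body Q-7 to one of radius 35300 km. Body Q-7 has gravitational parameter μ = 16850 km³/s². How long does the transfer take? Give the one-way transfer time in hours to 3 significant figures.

Semi-major axis of the transfer orbit: a_t = (4390 + 35300)/2 = 19845 km.
Half the transfer-orbit period gives t = π√(a_t³/μ) = 67660 s.
Converting: 67660 s ÷ 3600 s/hour = 18.8 hours.

t = 18.8 hours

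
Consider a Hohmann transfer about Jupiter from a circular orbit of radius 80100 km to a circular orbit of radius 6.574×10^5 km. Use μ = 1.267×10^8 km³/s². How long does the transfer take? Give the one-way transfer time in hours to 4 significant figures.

t = 17.36 hours

Semi-major axis of the transfer orbit: a_t = (80100 + 6.574×10^5)/2 = 3.6875×10^5 km.
By Kepler's third law the transfer-orbit period is T = 2π√(a_t³/μ), so t = T/2 = 62500 s.
Converting: 62500 s ÷ 3600 s/hour = 17.36 hours.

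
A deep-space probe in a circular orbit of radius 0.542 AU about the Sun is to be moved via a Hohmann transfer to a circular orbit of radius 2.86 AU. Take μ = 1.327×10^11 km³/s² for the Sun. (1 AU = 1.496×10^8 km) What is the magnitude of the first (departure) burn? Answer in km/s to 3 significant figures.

Δv₁ = 12.0 km/s

In km: r₁ = 0.542 × 1.496×10^8 = 8.10832×10^7 km; r₂ = 2.86 × 1.496×10^8 = 4.27856×10^8 km.
Semi-major axis of the transfer orbit: a_t = (8.10832×10^7 + 4.27856×10^8)/2 = 2.544696×10^8 km.
Circular speed at r = 8.10832×10^7 km: v_c = √(μ/r) = 40.455 km/s.
Transfer-orbit speed at the same r (vis-viva, a = a_t): v_t = √[μ(2/r − 1/a_t)] = 52.457 km/s.
Δv₁ = |v_t − v_c| = |52.457 − 40.455| = 12.00 km/s.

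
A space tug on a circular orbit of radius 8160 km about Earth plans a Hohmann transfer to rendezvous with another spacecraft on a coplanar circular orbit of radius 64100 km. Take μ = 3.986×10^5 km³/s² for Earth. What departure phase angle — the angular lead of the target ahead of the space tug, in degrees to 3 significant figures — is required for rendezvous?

φ = 104°

Transfer-ellipse semi-major axis a_t = (r₁ + r₂)/2 = (8160 + 64100)/2 = 36130 km.
Transfer time t = π√(a_t³/μ) = 34173 s.
Target angular speed ω₂ = √(μ/r₂³) = 3.8903×10^-5 rad/s.
Angle swept by the target during transfer: ω₂·t = 1.3294 rad = 76.17°.
Arrival is 180° from departure on the ellipse, so φ = 180° − 76.17° = 104°.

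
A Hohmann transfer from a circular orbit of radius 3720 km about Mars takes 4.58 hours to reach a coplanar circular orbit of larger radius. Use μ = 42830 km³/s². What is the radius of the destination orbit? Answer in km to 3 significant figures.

r₂ = 17400 km

Transfer time t = 4.58 hours = 16488 s, and t = π√(a_t³/μ).
So a_t = (μ t²/π²)^(1/3) = (42830 × (16488)² / π²)^(1/3) = 10566 km.
Since a_t = (r₁ + r₂)/2, r₂ = 2a_t − r₁ = 2×10566 − 3720 = 17412 km.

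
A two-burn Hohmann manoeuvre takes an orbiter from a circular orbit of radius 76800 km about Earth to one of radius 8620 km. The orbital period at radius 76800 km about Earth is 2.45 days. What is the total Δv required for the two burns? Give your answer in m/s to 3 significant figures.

From Kepler's third law T² = 4π²r³/μ at r = 76800 km, T = 2.45 days = 2.45 × 86400 s = 2.1168×10^5 s: μ = 4π²r³/T² = 3.99102×10^5 km³/s².
Transfer-ellipse semi-major axis a_t = (r₁ + r₂)/2 = (76800 + 8620)/2 = 42710 km.
At r₁ the circular-orbit speed is v₁ = √(μ/r₁) = 2.2796 km/s.
Transfer-orbit speed at r₁ (vis-viva): v_a = √[μ(2/r₁ − 1/a_t)] = 1.0241 km/s.
First burn Δv₁ = |v_a − v₁| = 1.25550 km/s.
At r₂, v₂ = √(μ/r₂) = 6.80437 km/s.
Transfer-orbit speed at r₂: v_p = √[μ(2/r₂ − 1/a_t)] = 9.12439 km/s.
Second burn Δv₂ = |v₂ − v_p| = 2.32002 km/s.
Total Δv = Δv₁ + Δv₂ = 3.576 km/s.

Δv = 3580 m/s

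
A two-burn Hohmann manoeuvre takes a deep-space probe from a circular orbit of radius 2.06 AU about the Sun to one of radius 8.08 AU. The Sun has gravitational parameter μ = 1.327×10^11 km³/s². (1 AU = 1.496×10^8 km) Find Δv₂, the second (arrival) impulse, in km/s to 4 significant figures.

In km: r₁ = 2.06 × 1.496×10^8 = 3.08176×10^8 km; r₂ = 8.08 × 1.496×10^8 = 1.208768×10^9 km.
Semi-major axis of the transfer orbit: a_t = (3.08176×10^8 + 1.208768×10^9)/2 = 7.58472×10^8 km.
On the circular orbit at r = 1.208768×10^9 km, v_c = √(μ/r) = 10.478 km/s.
Vis-viva on the transfer ellipse at r = 1.208768×10^9 km gives v_t = √[μ(2/r − 1/a_t)] = 6.6787 km/s.
Δv₂ = |v_t − v_c| = |6.6787 − 10.478| = 3.799 km/s.

Δv₂ = 3.799 km/s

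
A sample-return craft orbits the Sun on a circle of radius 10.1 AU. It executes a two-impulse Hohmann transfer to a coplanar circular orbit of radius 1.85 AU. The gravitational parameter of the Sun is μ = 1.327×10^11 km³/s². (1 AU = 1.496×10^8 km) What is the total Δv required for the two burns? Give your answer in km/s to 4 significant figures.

In km: r₁ = 10.1 × 1.496×10^8 = 1.51096×10^9 km; r₂ = 1.85 × 1.496×10^8 = 2.7676×10^8 km.
The Hohmann ellipse has a_t = (r₁ + r₂)/2 = 8.9386×10^8 km.
Circular speed at r₁: v₁ = √(μ/r₁) = √(1.327×10^11/1.51096×10^9) = 9.3715 km/s.
On the transfer ellipse at r₁, vis-viva gives v_a = √[μ(2/r₁ − 1/a_t)] = 5.2147 km/s.
First burn Δv₁ = |v_a − v₁| = 4.157 km/s.
At r₂, v₂ = √(μ/r₂) = 21.897 km/s.
Transfer-orbit speed at r₂: v_p = √[μ(2/r₂ − 1/a_t)] = 28.469 km/s.
Second burn Δv₂ = |v₂ − v_p| = 6.572 km/s.
Total Δv = Δv₁ + Δv₂ = 10.73 km/s.

Δv = 10.73 km/s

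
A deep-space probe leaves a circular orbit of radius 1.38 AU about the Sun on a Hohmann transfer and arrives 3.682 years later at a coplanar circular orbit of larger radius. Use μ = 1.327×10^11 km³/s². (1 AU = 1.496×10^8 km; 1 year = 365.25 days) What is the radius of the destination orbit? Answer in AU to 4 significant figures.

In km: r₁ = 1.38 × 1.496×10^8 = 2.06448×10^8 km.
Transfer time t = 3.682 years × 365.25 × 86400 s = 1.161950832×10^8 s, and t = π√(a_t³/μ).
So a_t = (μ t²/π²)^(1/3) = (1.327×10^11 × (1.161950832×10^8)² / π²)^(1/3) = 5.6622×10^8 km.
Since a_t = (r₁ + r₂)/2, r₂ = 2a_t − r₁ = 2×5.6622×10^8 − 2.06448×10^8 = 9.25992×10^8 km.
In AU: r₂ = 9.25992×10^8 / 1.496×10^8 = 6.190 AU.

r₂ = 6.190 AU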